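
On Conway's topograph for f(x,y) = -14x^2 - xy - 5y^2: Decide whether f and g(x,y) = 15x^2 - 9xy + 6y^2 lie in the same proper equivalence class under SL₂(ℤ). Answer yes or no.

D₁ = -279, D₂ = -279
f is negative-definite; reduce −f:
−f: flip: (14,1,5)→(5,-1,14)
−f: reduced (well bottom): (5,-1,14) with a≤c, −a<b≤a
flip sign back: reduced form of f is (-5,1,-14)
g: flip: (15,-9,6)→(6,9,15)
g: translate: b→-3 (≡9 mod 12), so (6,9,15)→(6,-3,12)
g: reduced (well bottom): (6,-3,12) with a≤c, −a<b≤a
reduced forms (-5, 1, -14) vs (6, -3, 12) ⇒ inequivalent

no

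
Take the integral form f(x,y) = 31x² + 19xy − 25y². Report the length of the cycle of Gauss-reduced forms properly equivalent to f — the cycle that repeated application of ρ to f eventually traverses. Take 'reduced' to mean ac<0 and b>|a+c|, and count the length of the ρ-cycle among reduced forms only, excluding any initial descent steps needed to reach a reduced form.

D = 3461, ⌊√D⌋ = 58
river: ρ → (-25,31,25)
river: ρ → (25,19,-31)
river: ρ → (-31,43,13)
river: ρ → (13,35,-43)
river: ρ → (-43,51,5)
river: ρ → (5,49,-53)
river: ρ → (-53,57,1)
river: ρ → (1,57,-53)
river: ρ → (-53,49,5)
river: ρ → (5,51,-43)
river: ρ → (-43,35,13)
river: ρ → (13,43,-31)
river: ρ → (-31,19,25)
river: ρ → (25,31,-25)
river: ρ → (-25,19,31)
river: ρ → (31,43,-13)
river: ρ → (-13,35,43)
river: ρ → (43,51,-5)
river: ρ → (-5,49,53)
river: ρ → (53,57,-1)
river: ρ → (-1,57,53)
river: ρ → (53,49,-5)
river: ρ → (-5,51,43)
river: ρ → (43,35,-13)
river: ρ → (-13,43,31)
river: ρ → (31,19,-25)
ρ-cycle length = 26 (tail of 0 descent steps not counted)

26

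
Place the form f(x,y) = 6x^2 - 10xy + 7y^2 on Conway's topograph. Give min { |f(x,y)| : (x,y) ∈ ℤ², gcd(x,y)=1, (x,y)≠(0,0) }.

translate: b→2 (≡-10 mod 12), so (6,-10,7)→(6,2,3)
flip: (6,2,3)→(3,-2,6)
reduced (well bottom): (3,-2,6) with a≤c, −a<b≤a
well minimum = a = 3

3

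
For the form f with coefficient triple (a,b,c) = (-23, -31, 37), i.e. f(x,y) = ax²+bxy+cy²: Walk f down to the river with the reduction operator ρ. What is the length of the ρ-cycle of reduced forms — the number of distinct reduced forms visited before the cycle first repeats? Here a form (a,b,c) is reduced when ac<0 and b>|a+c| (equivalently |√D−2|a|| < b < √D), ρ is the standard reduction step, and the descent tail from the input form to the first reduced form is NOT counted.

D = 4365, ⌊√D⌋ = 66
descent: ρ → (37,31,-23)  [lands on river]
river: ρ → (-23,61,7)
river: ρ → (7,65,-5)
river: ρ → (-5,65,7)
river: ρ → (7,61,-23)
river: ρ → (-23,31,37)
river: ρ → (37,43,-17)
river: ρ → (-17,59,13)
river: ρ → (13,45,-45)
river: ρ → (-45,45,13)
river: ρ → (13,59,-17)
river: ρ → (-17,43,37)
ρ-cycle length = 12 (tail of 1 descent step not counted)

12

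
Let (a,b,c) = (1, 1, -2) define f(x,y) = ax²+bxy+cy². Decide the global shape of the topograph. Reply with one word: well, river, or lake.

D = b²−4ac = 1² − 4·1·(-2) = 9
D = 3² is a perfect square ⇒ form factors over ℤ ⇒ lakes

lake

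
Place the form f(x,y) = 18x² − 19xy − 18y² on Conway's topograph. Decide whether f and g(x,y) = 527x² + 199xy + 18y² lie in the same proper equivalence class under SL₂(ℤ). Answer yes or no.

D₁ = 1657, D₂ = 1657
river cycle of f (length 78): (-18, 19, 18), (18, 17, -19), (-19, 21, 16), (16, 11, -24), (-24, 37, 3), (3, 35, -36), (-36, 37, 2), (2, 39, -17), (-17, 29, 12), (12, 19, -27), … (68 more)
river cycle of g (length 78): (18, 17, -19), (-19, 21, 16), (16, 11, -24), (-24, 37, 3), (3, 35, -36), (-36, 37, 2), (2, 39, -17), (-17, 29, 12), (12, 19, -27), (-27, 35, 4), … (68 more)
cycles coincide ⇒ equivalent

yes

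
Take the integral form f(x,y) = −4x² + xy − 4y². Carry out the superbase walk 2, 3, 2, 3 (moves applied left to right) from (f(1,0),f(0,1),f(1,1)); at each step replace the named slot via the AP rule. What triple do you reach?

start (-4,-4,-7) = (f(1,0),f(0,1),f(1,1))
replace slot 2: 2·((-4)+(-7)) − (-4) = -18 → (-4,-18,-7)
replace slot 3: 2·((-4)+(-18)) − (-7) = -37 → (-4,-18,-37)
replace slot 2: 2·((-4)+(-37)) − (-18) = -64 → (-4,-64,-37)
replace slot 3: 2·((-4)+(-64)) − (-37) = -99 → (-4,-64,-99)

-4,-64,-99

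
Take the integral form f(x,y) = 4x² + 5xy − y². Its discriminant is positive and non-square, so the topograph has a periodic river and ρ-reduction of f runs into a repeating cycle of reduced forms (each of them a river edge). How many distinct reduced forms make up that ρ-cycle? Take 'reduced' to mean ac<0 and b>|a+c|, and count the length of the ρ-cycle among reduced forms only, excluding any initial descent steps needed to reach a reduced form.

D = 41, ⌊√D⌋ = 6
river: ρ → (-1,5,4)
river: ρ → (4,3,-2)
river: ρ → (-2,5,2)
river: ρ → (2,3,-4)
river: ρ → (-4,5,1)
river: ρ → (1,5,-4)
river: ρ → (-4,3,2)
river: ρ → (2,5,-2)
river: ρ → (-2,3,4)
river: ρ → (4,5,-1)
ρ-cycle length = 10 (tail of 0 descent steps not counted)

10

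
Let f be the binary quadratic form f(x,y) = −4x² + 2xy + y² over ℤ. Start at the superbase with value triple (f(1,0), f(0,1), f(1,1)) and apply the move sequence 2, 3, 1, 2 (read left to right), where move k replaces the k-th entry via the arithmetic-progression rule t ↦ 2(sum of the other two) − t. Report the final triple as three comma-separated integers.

start (-4,1,-1) = (f(1,0),f(0,1),f(1,1))
replace slot 2: 2·((-4)+(-1)) − 1 = -11 → (-4,-11,-1)
replace slot 3: 2·((-4)+(-11)) − (-1) = -29 → (-4,-11,-29)
replace slot 1: 2·((-11)+(-29)) − (-4) = -76 → (-76,-11,-29)
replace slot 2: 2·((-76)+(-29)) − (-11) = -199 → (-76,-199,-29)

-76,-199,-29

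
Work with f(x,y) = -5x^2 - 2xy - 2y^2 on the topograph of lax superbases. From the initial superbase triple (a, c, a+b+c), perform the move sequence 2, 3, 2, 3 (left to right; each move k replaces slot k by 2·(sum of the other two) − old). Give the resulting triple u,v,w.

start (-5,-2,-9) = (f(1,0),f(0,1),f(1,1))
replace slot 2: 2·((-5)+(-9)) − (-2) = -26 → (-5,-26,-9)
replace slot 3: 2·((-5)+(-26)) − (-9) = -53 → (-5,-26,-53)
replace slot 2: 2·((-5)+(-53)) − (-26) = -90 → (-5,-90,-53)
replace slot 3: 2·((-5)+(-90)) − (-53) = -137 → (-5,-90,-137)

-5,-90,-137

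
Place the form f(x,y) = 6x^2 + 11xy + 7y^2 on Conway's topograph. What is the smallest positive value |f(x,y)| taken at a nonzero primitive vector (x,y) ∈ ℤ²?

translate: b→-1 (≡11 mod 12), so (6,11,7)→(6,-1,2)
flip: (6,-1,2)→(2,1,6)
reduced (well bottom): (2,1,6) with a≤c, −a<b≤a
well minimum = a = 2

2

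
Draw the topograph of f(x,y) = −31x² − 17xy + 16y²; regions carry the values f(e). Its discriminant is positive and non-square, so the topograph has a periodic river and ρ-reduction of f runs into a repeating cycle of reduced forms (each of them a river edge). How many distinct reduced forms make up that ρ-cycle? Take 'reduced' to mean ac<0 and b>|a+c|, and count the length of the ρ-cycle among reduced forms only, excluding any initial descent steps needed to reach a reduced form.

D = 2273, ⌊√D⌋ = 47
descent: ρ → (16,17,-31)  [lands on river]
river: ρ → (-31,45,2)
river: ρ → (2,47,-8)
river: ρ → (-8,33,37)
river: ρ → (37,41,-4)
river: ρ → (-4,47,4)
river: ρ → (4,41,-37)
river: ρ → (-37,33,8)
river: ρ → (8,47,-2)
river: ρ → (-2,45,31)
river: ρ → (31,17,-16)
river: ρ → (-16,47,1)
river: ρ → (1,47,-16)
river: ρ → (-16,17,31)
river: ρ → (31,45,-2)
river: ρ → (-2,47,8)
river: ρ → (8,33,-37)
river: ρ → (-37,41,4)
river: ρ → (4,47,-4)
river: ρ → (-4,41,37)
river: ρ → (37,33,-8)
river: ρ → (-8,47,2)
river: ρ → (2,45,-31)
river: ρ → (-31,17,16)
river: ρ → (16,47,-1)
river: ρ → (-1,47,16)
ρ-cycle length = 26 (tail of 1 descent step not counted)

26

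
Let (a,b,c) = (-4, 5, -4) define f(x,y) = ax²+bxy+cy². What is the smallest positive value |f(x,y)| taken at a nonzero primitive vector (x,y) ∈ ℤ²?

translate: b→3 (≡-5 mod 8), so (4,-5,4)→(4,3,3)
flip: (4,3,3)→(3,-3,4)
translate: b→3 (≡-3 mod 6), so (3,-3,4)→(3,3,4)
reduced (well bottom): (3,3,4) with a≤c, −a<b≤a
well minimum |f| = |-3| = 3 (negative-definite)

3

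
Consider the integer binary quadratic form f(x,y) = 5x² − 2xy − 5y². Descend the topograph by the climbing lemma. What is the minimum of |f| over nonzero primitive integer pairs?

descent: ρ → (-5,2,5)  [lands on river]
river: ρ → (5,8,-2)
river: ρ → (-2,8,5)
river: ρ → (5,2,-5)
river: ρ → (-5,8,2)
river: ρ → (2,8,-5)
closes: descent 1, river 6
min |a| on river = 2

2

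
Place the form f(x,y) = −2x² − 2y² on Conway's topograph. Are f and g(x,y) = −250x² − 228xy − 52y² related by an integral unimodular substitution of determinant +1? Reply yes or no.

D₁ = -16, D₂ = -16
f is negative-definite; reduce −f:
−f: reduced (well bottom): (2,0,2) with a≤c, −a<b≤a
flip sign back: reduced form of f is (-2,0,-2)
g is negative-definite; reduce −g:
−g: flip: (250,228,52)→(52,-228,250)
−g: translate: b→-20 (≡-228 mod 104), so (52,-228,250)→(52,-20,2)
−g: flip: (52,-20,2)→(2,20,52)
−g: translate: b→0 (≡20 mod 4), so (2,20,52)→(2,0,2)
−g: reduced (well bottom): (2,0,2) with a≤c, −a<b≤a
flip sign back: reduced form of g is (-2,0,-2)
reduced forms (-2, 0, -2) vs (-2, 0, -2) ⇒ equivalent

yes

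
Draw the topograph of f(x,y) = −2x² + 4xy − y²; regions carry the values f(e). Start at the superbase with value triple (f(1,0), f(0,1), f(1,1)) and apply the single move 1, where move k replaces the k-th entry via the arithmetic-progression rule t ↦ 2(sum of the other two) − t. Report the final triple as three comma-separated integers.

start (-2,-1,1) = (f(1,0),f(0,1),f(1,1))
replace slot 1: 2·((-1)+1) − (-2) = 2 → (2,-1,1)

2,-1,1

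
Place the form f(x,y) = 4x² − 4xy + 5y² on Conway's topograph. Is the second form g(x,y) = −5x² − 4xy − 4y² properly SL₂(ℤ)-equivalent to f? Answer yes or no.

D₁ = -64, D₂ = -64
f: translate: b→4 (≡-4 mod 8), so (4,-4,5)→(4,4,5)
f: reduced (well bottom): (4,4,5) with a≤c, −a<b≤a
g is negative-definite; reduce −g:
−g: flip: (5,4,4)→(4,-4,5)
−g: translate: b→4 (≡-4 mod 8), so (4,-4,5)→(4,4,5)
−g: reduced (well bottom): (4,4,5) with a≤c, −a<b≤a
flip sign back: reduced form of g is (-4,-4,-5)
reduced forms (4, 4, 5) vs (-4, -4, -5) ⇒ inequivalent

no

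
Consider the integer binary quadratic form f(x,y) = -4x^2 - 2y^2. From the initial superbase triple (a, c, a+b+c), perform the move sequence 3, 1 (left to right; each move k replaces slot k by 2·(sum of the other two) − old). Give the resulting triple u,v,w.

start (-4,-2,-6) = (f(1,0),f(0,1),f(1,1))
replace slot 3: 2·((-4)+(-2)) − (-6) = -6 → (-4,-2,-6)
replace slot 1: 2·((-2)+(-6)) − (-4) = -12 → (-12,-2,-6)

-12,-2,-6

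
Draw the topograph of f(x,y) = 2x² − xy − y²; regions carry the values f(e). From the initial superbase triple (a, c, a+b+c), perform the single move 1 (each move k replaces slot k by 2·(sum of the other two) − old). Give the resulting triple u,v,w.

start (2,-1,0) = (f(1,0),f(0,1),f(1,1))
replace slot 1: 2·((-1)+0) − 2 = -4 → (-4,-1,0)

-4,-1,0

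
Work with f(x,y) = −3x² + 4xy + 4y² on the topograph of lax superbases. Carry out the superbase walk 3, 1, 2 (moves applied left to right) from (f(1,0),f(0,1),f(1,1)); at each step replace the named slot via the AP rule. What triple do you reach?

start (-3,4,5) = (f(1,0),f(0,1),f(1,1))
replace slot 3: 2·((-3)+4) − 5 = -3 → (-3,4,-3)
replace slot 1: 2·(4+(-3)) − (-3) = 5 → (5,4,-3)
replace slot 2: 2·(5+(-3)) − 4 = 0 → (5,0,-3)

5,0,-3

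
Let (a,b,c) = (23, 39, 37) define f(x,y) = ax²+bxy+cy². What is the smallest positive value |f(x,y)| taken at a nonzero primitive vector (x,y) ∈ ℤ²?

translate: b→-7 (≡39 mod 46), so (23,39,37)→(23,-7,21)
flip: (23,-7,21)→(21,7,23)
reduced (well bottom): (21,7,23) with a≤c, −a<b≤a
well minimum = a = 21

21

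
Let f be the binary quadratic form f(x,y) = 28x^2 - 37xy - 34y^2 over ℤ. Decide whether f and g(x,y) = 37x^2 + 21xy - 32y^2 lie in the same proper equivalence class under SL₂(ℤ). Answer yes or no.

D₁ = 5177, D₂ = 5177
river cycle of f (length 52): (-34, 37, 28), (28, 19, -43), (-43, 67, 4), (4, 69, -26), (-26, 35, 38), (38, 41, -23), (-23, 51, 28), (28, 61, -13), (-13, 69, 8), (8, 59, -53), … (42 more)
river cycle of g (length 52): (-32, 43, 26), (26, 61, -14), (-14, 51, 46), (46, 41, -19), (-19, 35, 52), (52, 69, -2), (-2, 71, 17), (17, 65, -14), (-14, 47, 53), (53, 59, -8), … (42 more)
cycles differ ⇒ inequivalent

no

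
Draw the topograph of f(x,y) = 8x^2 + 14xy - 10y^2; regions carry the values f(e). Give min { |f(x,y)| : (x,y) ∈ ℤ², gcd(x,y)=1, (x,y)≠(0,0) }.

river: ρ → (-10,6,12)
river: ρ → (12,18,-4)
river: ρ → (-4,22,2)
river: ρ → (2,22,-4)
river: ρ → (-4,18,12)
river: ρ → (12,6,-10)
river: ρ → (-10,14,8)
river: ρ → (8,18,-6)
river: ρ → (-6,18,8)
river: ρ → (8,14,-10)
closes: descent 0, river 10
min |a| on river = 2

2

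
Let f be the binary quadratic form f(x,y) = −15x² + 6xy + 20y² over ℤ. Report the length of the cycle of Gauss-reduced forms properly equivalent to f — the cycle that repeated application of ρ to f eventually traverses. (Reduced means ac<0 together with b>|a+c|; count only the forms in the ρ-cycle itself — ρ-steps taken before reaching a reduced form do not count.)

D = 1236, ⌊√D⌋ = 35
river: ρ → (20,34,-1)
river: ρ → (-1,34,20)
river: ρ → (20,6,-15)
river: ρ → (-15,24,11)
river: ρ → (11,20,-19)
river: ρ → (-19,18,12)
river: ρ → (12,30,-7)
river: ρ → (-7,26,20)
river: ρ → (20,14,-13)
river: ρ → (-13,12,21)
river: ρ → (21,30,-4)
river: ρ → (-4,34,5)
river: ρ → (5,26,-28)
river: ρ → (-28,30,3)
river: ρ → (3,30,-28)
river: ρ → (-28,26,5)
river: ρ → (5,34,-4)
river: ρ → (-4,30,21)
river: ρ → (21,12,-13)
river: ρ → (-13,14,20)
river: ρ → (20,26,-7)
river: ρ → (-7,30,12)
river: ρ → (12,18,-19)
river: ρ → (-19,20,11)
river: ρ → (11,24,-15)
river: ρ → (-15,6,20)
ρ-cycle length = 26 (tail of 0 descent steps not counted)

26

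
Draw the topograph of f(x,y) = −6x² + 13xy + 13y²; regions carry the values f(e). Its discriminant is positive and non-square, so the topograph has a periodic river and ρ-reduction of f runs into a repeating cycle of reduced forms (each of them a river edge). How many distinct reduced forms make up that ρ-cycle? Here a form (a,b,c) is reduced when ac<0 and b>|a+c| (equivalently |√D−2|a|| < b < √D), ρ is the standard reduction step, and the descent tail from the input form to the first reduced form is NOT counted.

D = 481, ⌊√D⌋ = 21
river: ρ → (13,13,-6)
river: ρ → (-6,11,15)
river: ρ → (15,19,-2)
river: ρ → (-2,21,5)
river: ρ → (5,19,-6)
river: ρ → (-6,17,8)
river: ρ → (8,15,-8)
river: ρ → (-8,17,6)
river: ρ → (6,19,-5)
river: ρ → (-5,21,2)
river: ρ → (2,19,-15)
river: ρ → (-15,11,6)
river: ρ → (6,13,-13)
river: ρ → (-13,13,6)
river: ρ → (6,11,-15)
river: ρ → (-15,19,2)
river: ρ → (2,21,-5)
river: ρ → (-5,19,6)
river: ρ → (6,17,-8)
river: ρ → (-8,15,8)
river: ρ → (8,17,-6)
river: ρ → (-6,19,5)
river: ρ → (5,21,-2)
river: ρ → (-2,19,15)
river: ρ → (15,11,-6)
river: ρ → (-6,13,13)
ρ-cycle length = 26 (tail of 0 descent steps not counted)

26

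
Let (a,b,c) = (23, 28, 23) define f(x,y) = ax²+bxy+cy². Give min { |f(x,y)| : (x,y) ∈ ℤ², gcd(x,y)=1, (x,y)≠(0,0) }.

translate: b→-18 (≡28 mod 46), so (23,28,23)→(23,-18,18)
flip: (23,-18,18)→(18,18,23)
reduced (well bottom): (18,18,23) with a≤c, −a<b≤a
well minimum = a = 18

18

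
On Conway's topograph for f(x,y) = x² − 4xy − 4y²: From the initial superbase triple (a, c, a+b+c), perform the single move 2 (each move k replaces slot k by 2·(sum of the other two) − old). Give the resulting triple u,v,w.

start (1,-4,-7) = (f(1,0),f(0,1),f(1,1))
replace slot 2: 2·(1+(-7)) − (-4) = -8 → (1,-8,-7)

1,-8,-7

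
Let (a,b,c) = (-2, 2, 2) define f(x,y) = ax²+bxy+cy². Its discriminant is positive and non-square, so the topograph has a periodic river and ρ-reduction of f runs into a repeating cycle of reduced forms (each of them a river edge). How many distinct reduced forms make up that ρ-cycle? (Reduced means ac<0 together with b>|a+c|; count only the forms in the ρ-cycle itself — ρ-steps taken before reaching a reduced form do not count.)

D = 20, ⌊√D⌋ = 4
river: ρ → (2,2,-2)
river: ρ → (-2,2,2)
ρ-cycle length = 2 (tail of 0 descent steps not counted)

2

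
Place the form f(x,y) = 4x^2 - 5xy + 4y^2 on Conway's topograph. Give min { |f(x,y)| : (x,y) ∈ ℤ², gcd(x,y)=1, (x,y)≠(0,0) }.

translate: b→3 (≡-5 mod 8), so (4,-5,4)→(4,3,3)
flip: (4,3,3)→(3,-3,4)
translate: b→3 (≡-3 mod 6), so (3,-3,4)→(3,3,4)
reduced (well bottom): (3,3,4) with a≤c, −a<b≤a
well minimum = a = 3

3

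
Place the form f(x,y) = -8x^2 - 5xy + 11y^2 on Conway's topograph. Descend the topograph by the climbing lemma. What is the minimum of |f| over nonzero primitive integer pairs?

descent: ρ → (11,5,-8)  [lands on river]
river: ρ → (-8,11,8)
river: ρ → (8,5,-11)
river: ρ → (-11,17,2)
river: ρ → (2,19,-2)
river: ρ → (-2,17,11)
closes: descent 1, river 6
min |a| on river = 2

2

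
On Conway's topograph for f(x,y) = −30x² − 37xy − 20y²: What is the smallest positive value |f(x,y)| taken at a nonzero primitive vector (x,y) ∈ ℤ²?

translate: b→-23 (≡37 mod 60), so (30,37,20)→(30,-23,13)
flip: (30,-23,13)→(13,23,30)
translate: b→-3 (≡23 mod 26), so (13,23,30)→(13,-3,20)
reduced (well bottom): (13,-3,20) with a≤c, −a<b≤a
well minimum |f| = |-13| = 13 (negative-definite)

13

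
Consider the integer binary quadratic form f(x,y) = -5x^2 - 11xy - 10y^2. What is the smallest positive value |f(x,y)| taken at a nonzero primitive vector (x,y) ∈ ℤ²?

translate: b→1 (≡11 mod 10), so (5,11,10)→(5,1,4)
flip: (5,1,4)→(4,-1,5)
reduced (well bottom): (4,-1,5) with a≤c, −a<b≤a
well minimum |f| = |-4| = 4 (negative-definite)

4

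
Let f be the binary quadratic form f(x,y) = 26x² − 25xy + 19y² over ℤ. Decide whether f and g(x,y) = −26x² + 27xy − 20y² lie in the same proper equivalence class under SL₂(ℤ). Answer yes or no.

D₁ = -1351, D₂ = -1351
f: flip: (26,-25,19)→(19,25,26)
f: translate: b→-13 (≡25 mod 38), so (19,25,26)→(19,-13,20)
f: reduced (well bottom): (19,-13,20) with a≤c, −a<b≤a
g is negative-definite; reduce −g:
−g: translate: b→25 (≡-27 mod 52), so (26,-27,20)→(26,25,19)
−g: flip: (26,25,19)→(19,-25,26)
−g: translate: b→13 (≡-25 mod 38), so (19,-25,26)→(19,13,20)
−g: reduced (well bottom): (19,13,20) with a≤c, −a<b≤a
flip sign back: reduced form of g is (-19,-13,-20)
reduced forms (19, -13, 20) vs (-19, -13, -20) ⇒ inequivalent

no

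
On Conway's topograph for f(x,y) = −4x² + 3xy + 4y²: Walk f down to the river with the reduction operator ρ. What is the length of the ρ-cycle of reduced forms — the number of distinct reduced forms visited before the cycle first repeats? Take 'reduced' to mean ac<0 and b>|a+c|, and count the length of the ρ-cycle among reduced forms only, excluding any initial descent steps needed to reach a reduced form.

D = 73, ⌊√D⌋ = 8
river: ρ → (4,5,-3)
river: ρ → (-3,7,2)
river: ρ → (2,5,-6)
river: ρ → (-6,7,1)
river: ρ → (1,7,-6)
river: ρ → (-6,5,2)
river: ρ → (2,7,-3)
river: ρ → (-3,5,4)
river: ρ → (4,3,-4)
river: ρ → (-4,5,3)
river: ρ → (3,7,-2)
river: ρ → (-2,5,6)
river: ρ → (6,7,-1)
river: ρ → (-1,7,6)
river: ρ → (6,5,-2)
river: ρ → (-2,7,3)
river: ρ → (3,5,-4)
river: ρ → (-4,3,4)
ρ-cycle length = 18 (tail of 0 descent steps not counted)

18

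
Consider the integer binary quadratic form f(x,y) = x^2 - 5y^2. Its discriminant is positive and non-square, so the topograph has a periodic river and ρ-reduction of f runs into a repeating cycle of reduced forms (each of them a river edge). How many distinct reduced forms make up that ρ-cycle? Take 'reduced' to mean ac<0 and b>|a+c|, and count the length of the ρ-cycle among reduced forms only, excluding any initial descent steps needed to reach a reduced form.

D = 20, ⌊√D⌋ = 4
descent: ρ → (-5,0,1)
descent: ρ → (1,4,-1)  [lands on river]
river: ρ → (-1,4,1)
ρ-cycle length = 2 (tail of 2 descent steps not counted)

2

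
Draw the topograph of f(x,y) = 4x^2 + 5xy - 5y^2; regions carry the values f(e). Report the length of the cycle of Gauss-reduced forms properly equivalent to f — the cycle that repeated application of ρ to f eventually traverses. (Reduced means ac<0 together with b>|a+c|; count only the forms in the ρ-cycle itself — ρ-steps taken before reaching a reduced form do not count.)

D = 105, ⌊√D⌋ = 10
river: ρ → (-5,5,4)
river: ρ → (4,3,-6)
river: ρ → (-6,9,1)
river: ρ → (1,9,-6)
river: ρ → (-6,3,4)
river: ρ → (4,5,-5)
ρ-cycle length = 6 (tail of 0 descent steps not counted)

6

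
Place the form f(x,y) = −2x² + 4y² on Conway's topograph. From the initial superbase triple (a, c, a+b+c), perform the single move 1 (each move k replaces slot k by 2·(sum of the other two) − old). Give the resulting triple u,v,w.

start (-2,4,2) = (f(1,0),f(0,1),f(1,1))
replace slot 1: 2·(4+2) − (-2) = 14 → (14,4,2)

14,4,2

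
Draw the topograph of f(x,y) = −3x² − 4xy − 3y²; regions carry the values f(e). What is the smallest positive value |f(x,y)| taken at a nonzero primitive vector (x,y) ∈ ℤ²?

translate: b→-2 (≡4 mod 6), so (3,4,3)→(3,-2,2)
flip: (3,-2,2)→(2,2,3)
reduced (well bottom): (2,2,3) with a≤c, −a<b≤a
well minimum |f| = |-2| = 2 (negative-definite)

2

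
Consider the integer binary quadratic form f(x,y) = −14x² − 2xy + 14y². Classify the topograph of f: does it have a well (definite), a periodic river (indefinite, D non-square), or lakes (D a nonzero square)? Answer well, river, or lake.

D = b²−4ac = (-2)² − 4·(-14)·14 = 788
D > 0 non-square ⇒ indefinite ⇒ periodic river

river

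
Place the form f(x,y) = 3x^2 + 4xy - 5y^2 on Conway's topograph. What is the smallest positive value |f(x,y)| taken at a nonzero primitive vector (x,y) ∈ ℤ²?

river: ρ → (-5,6,2)
river: ρ → (2,6,-5)
river: ρ → (-5,4,3)
river: ρ → (3,8,-1)
river: ρ → (-1,8,3)
river: ρ → (3,4,-5)
closes: descent 0, river 6
min |a| on river = 1

1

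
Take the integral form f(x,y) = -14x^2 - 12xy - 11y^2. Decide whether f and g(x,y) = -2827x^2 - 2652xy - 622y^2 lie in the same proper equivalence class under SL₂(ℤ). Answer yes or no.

D₁ = -472, D₂ = -472
f is negative-definite; reduce −f:
−f: flip: (14,12,11)→(11,-12,14)
−f: translate: b→10 (≡-12 mod 22), so (11,-12,14)→(11,10,13)
−f: reduced (well bottom): (11,10,13) with a≤c, −a<b≤a
flip sign back: reduced form of f is (-11,-10,-13)
g is negative-definite; reduce −g:
−g: flip: (2827,2652,622)→(622,-2652,2827)
−g: translate: b→-164 (≡-2652 mod 1244), so (622,-2652,2827)→(622,-164,11)
−g: flip: (622,-164,11)→(11,164,622)
−g: translate: b→10 (≡164 mod 22), so (11,164,622)→(11,10,13)
−g: reduced (well bottom): (11,10,13) with a≤c, −a<b≤a
flip sign back: reduced form of g is (-11,-10,-13)
reduced forms (-11, -10, -13) vs (-11, -10, -13) ⇒ equivalent

yes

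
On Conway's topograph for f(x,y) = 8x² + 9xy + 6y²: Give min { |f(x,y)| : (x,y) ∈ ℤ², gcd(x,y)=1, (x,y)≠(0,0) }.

translate: b→-7 (≡9 mod 16), so (8,9,6)→(8,-7,5)
flip: (8,-7,5)→(5,7,8)
translate: b→-3 (≡7 mod 10), so (5,7,8)→(5,-3,6)
reduced (well bottom): (5,-3,6) with a≤c, −a<b≤a
well minimum = a = 5

5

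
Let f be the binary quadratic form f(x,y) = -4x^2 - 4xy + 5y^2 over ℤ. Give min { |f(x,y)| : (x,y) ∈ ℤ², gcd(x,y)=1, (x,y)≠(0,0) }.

descent: ρ → (5,4,-4)  [lands on river]
river: ρ → (-4,4,5)
river: ρ → (5,6,-3)
river: ρ → (-3,6,5)
closes: descent 1, river 4
min |a| on river = 3

3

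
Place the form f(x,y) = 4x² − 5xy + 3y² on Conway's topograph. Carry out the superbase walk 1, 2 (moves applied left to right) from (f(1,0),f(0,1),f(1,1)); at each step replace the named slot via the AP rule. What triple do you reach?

start (4,3,2) = (f(1,0),f(0,1),f(1,1))
replace slot 1: 2·(3+2) − 4 = 6 → (6,3,2)
replace slot 2: 2·(6+2) − 3 = 13 → (6,13,2)

6,13,2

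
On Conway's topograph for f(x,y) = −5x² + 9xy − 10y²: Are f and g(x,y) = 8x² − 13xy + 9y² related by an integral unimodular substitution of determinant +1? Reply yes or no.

D₁ = -119, D₂ = -119
f is negative-definite; reduce −f:
−f: translate: b→1 (≡-9 mod 10), so (5,-9,10)→(5,1,6)
−f: reduced (well bottom): (5,1,6) with a≤c, −a<b≤a
flip sign back: reduced form of f is (-5,-1,-6)
g: translate: b→3 (≡-13 mod 16), so (8,-13,9)→(8,3,4)
g: flip: (8,3,4)→(4,-3,8)
g: reduced (well bottom): (4,-3,8) with a≤c, −a<b≤a
reduced forms (-5, -1, -6) vs (4, -3, 8) ⇒ inequivalent

no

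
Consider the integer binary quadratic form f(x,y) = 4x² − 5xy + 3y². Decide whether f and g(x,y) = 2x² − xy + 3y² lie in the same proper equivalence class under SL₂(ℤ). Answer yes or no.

D₁ = -23, D₂ = -23
f: translate: b→3 (≡-5 mod 8), so (4,-5,3)→(4,3,2)
f: flip: (4,3,2)→(2,-3,4)
f: translate: b→1 (≡-3 mod 4), so (2,-3,4)→(2,1,3)
f: reduced (well bottom): (2,1,3) with a≤c, −a<b≤a
g: reduced (well bottom): (2,-1,3) with a≤c, −a<b≤a
reduced forms (2, 1, 3) vs (2, -1, 3) ⇒ inequivalent

no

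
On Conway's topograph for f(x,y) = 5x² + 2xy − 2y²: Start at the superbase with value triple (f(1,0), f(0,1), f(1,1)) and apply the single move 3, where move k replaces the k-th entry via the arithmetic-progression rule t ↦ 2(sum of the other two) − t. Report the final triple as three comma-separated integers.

start (5,-2,5) = (f(1,0),f(0,1),f(1,1))
replace slot 3: 2·(5+(-2)) − 5 = 1 → (5,-2,1)

5,-2,1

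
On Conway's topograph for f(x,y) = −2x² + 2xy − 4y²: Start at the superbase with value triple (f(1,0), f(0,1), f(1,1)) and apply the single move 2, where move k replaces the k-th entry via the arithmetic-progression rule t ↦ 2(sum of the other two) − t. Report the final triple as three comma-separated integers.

start (-2,-4,-4) = (f(1,0),f(0,1),f(1,1))
replace slot 2: 2·((-2)+(-4)) − (-4) = -8 → (-2,-8,-4)

-2,-8,-4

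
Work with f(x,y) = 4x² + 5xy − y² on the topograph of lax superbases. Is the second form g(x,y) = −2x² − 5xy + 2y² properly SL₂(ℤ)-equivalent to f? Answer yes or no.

D₁ = 41, D₂ = 41
river cycle of f (length 10): (-1, 5, 4), (4, 3, -2), (-2, 5, 2), (2, 3, -4), (-4, 5, 1), (1, 5, -4), (-4, 3, 2), (2, 5, -2), (-2, 3, 4), (4, 5, -1)
river cycle of g (length 10): (2, 5, -2), (-2, 3, 4), (4, 5, -1), (-1, 5, 4), (4, 3, -2), (-2, 5, 2), (2, 3, -4), (-4, 5, 1), (1, 5, -4), (-4, 3, 2)
cycles coincide ⇒ equivalent

yes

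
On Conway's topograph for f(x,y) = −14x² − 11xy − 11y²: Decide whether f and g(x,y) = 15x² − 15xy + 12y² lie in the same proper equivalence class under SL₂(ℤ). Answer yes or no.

D₁ = -495, D₂ = -495
f is negative-definite; reduce −f:
−f: flip: (14,11,11)→(11,-11,14)
−f: translate: b→11 (≡-11 mod 22), so (11,-11,14)→(11,11,14)
−f: reduced (well bottom): (11,11,14) with a≤c, −a<b≤a
flip sign back: reduced form of f is (-11,-11,-14)
g: translate: b→15 (≡-15 mod 30), so (15,-15,12)→(15,15,12)
g: flip: (15,15,12)→(12,-15,15)
g: translate: b→9 (≡-15 mod 24), so (12,-15,15)→(12,9,12)
g: reduced (well bottom): (12,9,12) with a≤c, −a<b≤a
reduced forms (-11, -11, -14) vs (12, 9, 12) ⇒ inequivalent

no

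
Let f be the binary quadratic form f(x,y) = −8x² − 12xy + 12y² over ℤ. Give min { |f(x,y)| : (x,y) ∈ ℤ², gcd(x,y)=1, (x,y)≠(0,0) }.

descent: ρ → (12,12,-8)  [lands on river]
river: ρ → (-8,20,4)
river: ρ → (4,20,-8)
river: ρ → (-8,12,12)
closes: descent 1, river 4
min |a| on river = 4

4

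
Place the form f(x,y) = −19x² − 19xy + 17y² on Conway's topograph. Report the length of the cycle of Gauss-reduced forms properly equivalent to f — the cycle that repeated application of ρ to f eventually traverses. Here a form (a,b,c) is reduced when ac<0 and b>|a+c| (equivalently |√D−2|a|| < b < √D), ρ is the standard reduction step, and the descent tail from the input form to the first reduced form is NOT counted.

D = 1653, ⌊√D⌋ = 40
descent: ρ → (17,19,-19)  [lands on river]
river: ρ → (-19,19,17)
river: ρ → (17,15,-21)
river: ρ → (-21,27,11)
river: ρ → (11,39,-3)
river: ρ → (-3,39,11)
river: ρ → (11,27,-21)
river: ρ → (-21,15,17)
ρ-cycle length = 8 (tail of 1 descent step not counted)

8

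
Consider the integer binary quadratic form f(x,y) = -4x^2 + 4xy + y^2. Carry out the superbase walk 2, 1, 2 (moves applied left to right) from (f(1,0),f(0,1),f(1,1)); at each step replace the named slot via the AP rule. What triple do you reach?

start (-4,1,1) = (f(1,0),f(0,1),f(1,1))
replace slot 2: 2·((-4)+1) − 1 = -7 → (-4,-7,1)
replace slot 1: 2·((-7)+1) − (-4) = -8 → (-8,-7,1)
replace slot 2: 2·((-8)+1) − (-7) = -7 → (-8,-7,1)

-8,-7,1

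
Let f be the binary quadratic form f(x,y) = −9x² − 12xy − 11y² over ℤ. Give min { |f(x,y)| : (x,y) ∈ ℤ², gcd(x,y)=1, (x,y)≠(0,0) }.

translate: b→-6 (≡12 mod 18), so (9,12,11)→(9,-6,8)
flip: (9,-6,8)→(8,6,9)
reduced (well bottom): (8,6,9) with a≤c, −a<b≤a
well minimum |f| = |-8| = 8 (negative-definite)

8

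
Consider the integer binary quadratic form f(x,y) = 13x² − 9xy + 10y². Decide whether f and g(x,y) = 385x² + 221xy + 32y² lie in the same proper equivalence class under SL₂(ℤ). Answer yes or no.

D₁ = -439, D₂ = -439
f: flip: (13,-9,10)→(10,9,13)
f: reduced (well bottom): (10,9,13) with a≤c, −a<b≤a
g: flip: (385,221,32)→(32,-221,385)
g: translate: b→-29 (≡-221 mod 64), so (32,-221,385)→(32,-29,10)
g: flip: (32,-29,10)→(10,29,32)
g: translate: b→9 (≡29 mod 20), so (10,29,32)→(10,9,13)
g: reduced (well bottom): (10,9,13) with a≤c, −a<b≤a
reduced forms (10, 9, 13) vs (10, 9, 13) ⇒ equivalent

yes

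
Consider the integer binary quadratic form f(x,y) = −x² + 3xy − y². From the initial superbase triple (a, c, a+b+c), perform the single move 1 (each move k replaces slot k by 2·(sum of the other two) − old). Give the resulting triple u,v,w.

start (-1,-1,1) = (f(1,0),f(0,1),f(1,1))
replace slot 1: 2·((-1)+1) − (-1) = 1 → (1,-1,1)

1,-1,1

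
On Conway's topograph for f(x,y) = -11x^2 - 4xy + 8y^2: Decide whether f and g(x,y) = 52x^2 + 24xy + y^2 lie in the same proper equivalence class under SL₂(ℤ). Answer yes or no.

D₁ = 368, D₂ = 368
river cycle of f (length 8): (8, 4, -11), (-11, 18, 1), (1, 18, -11), (-11, 4, 8), (8, 12, -7), (-7, 16, 4), (4, 16, -7), (-7, 12, 8)
river cycle of g (length 8): (1, 18, -11), (-11, 4, 8), (8, 12, -7), (-7, 16, 4), (4, 16, -7), (-7, 12, 8), (8, 4, -11), (-11, 18, 1)
cycles coincide ⇒ equivalent

yes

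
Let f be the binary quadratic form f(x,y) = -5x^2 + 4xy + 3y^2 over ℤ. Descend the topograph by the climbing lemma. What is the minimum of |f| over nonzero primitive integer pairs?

river: ρ → (3,8,-1)
river: ρ → (-1,8,3)
river: ρ → (3,4,-5)
river: ρ → (-5,6,2)
river: ρ → (2,6,-5)
river: ρ → (-5,4,3)
closes: descent 0, river 6
min |a| on river = 1

1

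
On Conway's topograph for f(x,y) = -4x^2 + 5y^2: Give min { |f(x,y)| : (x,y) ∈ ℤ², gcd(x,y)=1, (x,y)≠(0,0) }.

descent: ρ → (5,0,-4)
descent: ρ → (-4,8,1)  [lands on river]
river: ρ → (1,8,-4)
closes: descent 2, river 2
min |a| on river = 1

1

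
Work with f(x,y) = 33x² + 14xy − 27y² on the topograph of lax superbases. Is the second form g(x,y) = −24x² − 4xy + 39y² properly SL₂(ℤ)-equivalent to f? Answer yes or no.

D₁ = 3760, D₂ = 3760
river cycle of f (length 8): (-27, 40, 20), (20, 40, -27), (-27, 14, 33), (33, 52, -8), (-8, 60, 5), (5, 60, -8), (-8, 52, 33), (33, 14, -27)
river cycle of g (length 10): (-24, 44, 19), (19, 32, -36), (-36, 40, 15), (15, 50, -21), (-21, 34, 31), (31, 28, -24), (-24, 20, 35), (35, 50, -9), (-9, 58, 11), (11, 52, -24)
cycles differ ⇒ inequivalent

no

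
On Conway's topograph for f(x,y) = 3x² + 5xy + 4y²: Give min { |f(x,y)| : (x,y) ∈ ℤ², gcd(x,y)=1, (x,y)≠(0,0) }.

translate: b→-1 (≡5 mod 6), so (3,5,4)→(3,-1,2)
flip: (3,-1,2)→(2,1,3)
reduced (well bottom): (2,1,3) with a≤c, −a<b≤a
well minimum = a = 2

2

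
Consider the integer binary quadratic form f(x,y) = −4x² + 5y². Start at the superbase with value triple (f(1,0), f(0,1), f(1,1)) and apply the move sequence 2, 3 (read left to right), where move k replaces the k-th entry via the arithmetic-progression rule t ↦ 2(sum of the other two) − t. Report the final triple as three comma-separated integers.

start (-4,5,1) = (f(1,0),f(0,1),f(1,1))
replace slot 2: 2·((-4)+1) − 5 = -11 → (-4,-11,1)
replace slot 3: 2·((-4)+(-11)) − 1 = -31 → (-4,-11,-31)

-4,-11,-31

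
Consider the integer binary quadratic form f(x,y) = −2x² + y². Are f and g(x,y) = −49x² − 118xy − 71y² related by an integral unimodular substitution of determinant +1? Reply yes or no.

D₁ = 8, D₂ = 8
river cycle of f (length 2): (1, 2, -1), (-1, 2, 1)
river cycle of g (length 2): (1, 2, -1), (-1, 2, 1)
cycles coincide ⇒ equivalent

yes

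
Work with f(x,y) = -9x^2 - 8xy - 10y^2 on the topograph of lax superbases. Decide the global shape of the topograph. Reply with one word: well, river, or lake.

D = b²−4ac = (-8)² − 4·(-9)·(-10) = -296
D < 0 ⇒ definite ⇒ every region one sign ⇒ single well

well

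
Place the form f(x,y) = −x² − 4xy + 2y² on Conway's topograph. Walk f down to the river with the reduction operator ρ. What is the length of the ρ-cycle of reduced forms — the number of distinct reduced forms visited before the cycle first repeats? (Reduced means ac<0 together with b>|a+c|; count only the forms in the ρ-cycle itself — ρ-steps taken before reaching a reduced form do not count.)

D = 24, ⌊√D⌋ = 4
descent: ρ → (2,4,-1)  [lands on river]
river: ρ → (-1,4,2)
ρ-cycle length = 2 (tail of 1 descent step not counted)

2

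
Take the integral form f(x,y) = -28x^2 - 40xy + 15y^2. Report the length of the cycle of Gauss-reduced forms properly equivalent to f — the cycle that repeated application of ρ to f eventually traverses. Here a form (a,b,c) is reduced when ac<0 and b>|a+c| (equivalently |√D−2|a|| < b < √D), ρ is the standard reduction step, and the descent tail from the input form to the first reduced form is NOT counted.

D = 3280, ⌊√D⌋ = 57
descent: ρ → (15,40,-28)  [lands on river]
river: ρ → (-28,16,27)
river: ρ → (27,38,-17)
river: ρ → (-17,30,35)
river: ρ → (35,40,-12)
river: ρ → (-12,56,3)
river: ρ → (3,52,-48)
river: ρ → (-48,44,7)
river: ρ → (7,54,-13)
river: ρ → (-13,50,15)
ρ-cycle length = 10 (tail of 1 descent step not counted)

10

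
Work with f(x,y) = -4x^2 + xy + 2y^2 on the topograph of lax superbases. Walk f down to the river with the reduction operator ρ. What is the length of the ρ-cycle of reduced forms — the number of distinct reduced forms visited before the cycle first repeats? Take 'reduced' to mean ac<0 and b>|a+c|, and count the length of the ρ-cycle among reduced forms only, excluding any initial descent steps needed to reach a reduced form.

D = 33, ⌊√D⌋ = 5
descent: ρ → (2,3,-3)  [lands on river]
river: ρ → (-3,3,2)
river: ρ → (2,5,-1)
river: ρ → (-1,5,2)
ρ-cycle length = 4 (tail of 1 descent step not counted)

4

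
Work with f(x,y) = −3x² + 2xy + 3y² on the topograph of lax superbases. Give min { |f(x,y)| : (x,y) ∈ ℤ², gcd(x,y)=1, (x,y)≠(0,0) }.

river: ρ → (3,4,-2)
river: ρ → (-2,4,3)
river: ρ → (3,2,-3)
river: ρ → (-3,4,2)
river: ρ → (2,4,-3)
river: ρ → (-3,2,3)
closes: descent 0, river 6
min |a| on river = 2

2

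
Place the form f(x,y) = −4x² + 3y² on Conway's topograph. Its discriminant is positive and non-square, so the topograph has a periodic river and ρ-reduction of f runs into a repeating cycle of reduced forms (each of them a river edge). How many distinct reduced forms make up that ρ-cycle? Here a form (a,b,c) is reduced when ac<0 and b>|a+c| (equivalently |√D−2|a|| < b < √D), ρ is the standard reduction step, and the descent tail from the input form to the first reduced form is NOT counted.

D = 48, ⌊√D⌋ = 6
descent: ρ → (3,6,-1)  [lands on river]
river: ρ → (-1,6,3)
ρ-cycle length = 2 (tail of 1 descent step not counted)

2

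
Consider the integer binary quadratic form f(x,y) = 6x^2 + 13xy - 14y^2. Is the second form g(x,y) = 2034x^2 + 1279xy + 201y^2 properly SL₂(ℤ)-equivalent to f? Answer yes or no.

D₁ = 505, D₂ = 505
river cycle of f (length 8): (-14, 15, 5), (5, 15, -14), (-14, 13, 6), (6, 11, -16), (-16, 21, 1), (1, 21, -16), (-16, 11, 6), (6, 13, -14)
river cycle of g (length 8): (6, 13, -14), (-14, 15, 5), (5, 15, -14), (-14, 13, 6), (6, 11, -16), (-16, 21, 1), (1, 21, -16), (-16, 11, 6)
cycles coincide ⇒ equivalent

yes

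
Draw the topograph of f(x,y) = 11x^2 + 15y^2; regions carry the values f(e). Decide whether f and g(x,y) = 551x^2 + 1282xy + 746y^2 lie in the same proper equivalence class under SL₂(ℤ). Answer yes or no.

D₁ = -660, D₂ = -660
f: reduced (well bottom): (11,0,15) with a≤c, −a<b≤a
g: translate: b→180 (≡1282 mod 1102), so (551,1282,746)→(551,180,15)
g: flip: (551,180,15)→(15,-180,551)
g: translate: b→0 (≡-180 mod 30), so (15,-180,551)→(15,0,11)
g: flip: (15,0,11)→(11,0,15)
g: reduced (well bottom): (11,0,15) with a≤c, −a<b≤a
reduced forms (11, 0, 15) vs (11, 0, 15) ⇒ equivalent

yes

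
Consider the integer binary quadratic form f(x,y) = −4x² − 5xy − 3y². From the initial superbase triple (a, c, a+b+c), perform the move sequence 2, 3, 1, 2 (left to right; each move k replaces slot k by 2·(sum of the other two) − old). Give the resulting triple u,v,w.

start (-4,-3,-12) = (f(1,0),f(0,1),f(1,1))
replace slot 2: 2·((-4)+(-12)) − (-3) = -29 → (-4,-29,-12)
replace slot 3: 2·((-4)+(-29)) − (-12) = -54 → (-4,-29,-54)
replace slot 1: 2·((-29)+(-54)) − (-4) = -162 → (-162,-29,-54)
replace slot 2: 2·((-162)+(-54)) − (-29) = -403 → (-162,-403,-54)

-162,-403,-54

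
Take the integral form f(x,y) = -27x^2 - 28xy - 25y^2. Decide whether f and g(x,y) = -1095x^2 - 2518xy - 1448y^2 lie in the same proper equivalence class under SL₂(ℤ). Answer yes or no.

D₁ = -1916, D₂ = -1916
f is negative-definite; reduce −f:
−f: translate: b→-26 (≡28 mod 54), so (27,28,25)→(27,-26,24)
−f: flip: (27,-26,24)→(24,26,27)
−f: translate: b→-22 (≡26 mod 48), so (24,26,27)→(24,-22,25)
−f: reduced (well bottom): (24,-22,25) with a≤c, −a<b≤a
flip sign back: reduced form of f is (-24,22,-25)
g is negative-definite; reduce −g:
−g: translate: b→328 (≡2518 mod 2190), so (1095,2518,1448)→(1095,328,25)
−g: flip: (1095,328,25)→(25,-328,1095)
−g: translate: b→22 (≡-328 mod 50), so (25,-328,1095)→(25,22,24)
−g: flip: (25,22,24)→(24,-22,25)
−g: reduced (well bottom): (24,-22,25) with a≤c, −a<b≤a
flip sign back: reduced form of g is (-24,22,-25)
reduced forms (-24, 22, -25) vs (-24, 22, -25) ⇒ equivalent

yes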